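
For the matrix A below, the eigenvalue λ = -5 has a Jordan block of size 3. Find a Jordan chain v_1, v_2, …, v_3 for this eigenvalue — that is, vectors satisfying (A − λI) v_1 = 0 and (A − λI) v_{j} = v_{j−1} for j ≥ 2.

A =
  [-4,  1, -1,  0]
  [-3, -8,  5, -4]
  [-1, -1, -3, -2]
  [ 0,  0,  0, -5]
A Jordan chain for λ = -5 of length 3:
v_1 = (-1, 1, 0, 0)ᵀ
v_2 = (1, -3, -1, 0)ᵀ
v_3 = (1, 0, 0, 0)ᵀ

Let N = A − (-5)·I. We want v_3 with N^3 v_3 = 0 but N^2 v_3 ≠ 0; then v_{j-1} := N · v_j for j = 3, …, 2.

Pick v_3 = (1, 0, 0, 0)ᵀ.
Then v_2 = N · v_3 = (1, -3, -1, 0)ᵀ.
Then v_1 = N · v_2 = (-1, 1, 0, 0)ᵀ.

Sanity check: (A − (-5)·I) v_1 = (0, 0, 0, 0)ᵀ = 0. ✓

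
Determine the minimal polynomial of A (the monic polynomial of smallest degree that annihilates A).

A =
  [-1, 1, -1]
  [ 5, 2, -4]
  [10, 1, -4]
x^3 + 3*x^2 + 3*x + 1

The characteristic polynomial is χ_A(x) = (x + 1)^3, so the eigenvalues are known. The minimal polynomial is
  m_A(x) = Π_λ (x − λ)^{k_λ}
where k_λ is the size of the *largest* Jordan block for λ (equivalently, the smallest k with (A − λI)^k v = 0 for every generalised eigenvector v of λ).

  λ = -1: largest Jordan block has size 3, contributing (x + 1)^3

So m_A(x) = (x + 1)^3 = x^3 + 3*x^2 + 3*x + 1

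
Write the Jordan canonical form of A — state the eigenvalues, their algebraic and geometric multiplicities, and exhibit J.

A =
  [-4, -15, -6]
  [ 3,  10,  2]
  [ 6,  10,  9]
J_2(5) ⊕ J_1(5)

The characteristic polynomial is
  det(x·I − A) = x^3 - 15*x^2 + 75*x - 125 = (x - 5)^3

Eigenvalues and multiplicities (the geometric multiplicity of λ is n − rank(A − λI), which equals the number of Jordan blocks for λ):
  λ = 5: algebraic multiplicity = 3, geometric multiplicity = 2

Determining the block sizes for each eigenvalue:
  λ = 5: 2 blocks summing to 3 forces exactly one block of size 2 and the rest size 1 → block sizes [2, 1]

Assembling the blocks gives a Jordan form
J =
  [5, 1, 0]
  [0, 5, 0]
  [0, 0, 5]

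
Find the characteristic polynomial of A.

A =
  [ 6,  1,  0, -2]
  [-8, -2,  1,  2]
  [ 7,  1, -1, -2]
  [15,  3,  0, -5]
x^4 + 2*x^3 - 2*x - 1

Expanding det(x·I − A) (e.g. by cofactor expansion or by noting that A is similar to its Jordan form J, which has the same characteristic polynomial as A) gives
  χ_A(x) = x^4 + 2*x^3 - 2*x - 1
which factors as (x - 1)*(x + 1)^3. The eigenvalues (with algebraic multiplicities) are λ = -1 with multiplicity 3, λ = 1 with multiplicity 1.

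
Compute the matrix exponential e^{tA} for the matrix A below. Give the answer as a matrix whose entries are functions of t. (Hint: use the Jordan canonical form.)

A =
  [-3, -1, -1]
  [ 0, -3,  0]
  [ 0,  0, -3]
e^{tA} =
  [exp(-3*t), -t*exp(-3*t), -t*exp(-3*t)]
  [0, exp(-3*t), 0]
  [0, 0, exp(-3*t)]

Strategy: write A = P · J · P⁻¹ where J is a Jordan canonical form, so e^{tA} = P · e^{tJ} · P⁻¹, and e^{tJ} can be computed block-by-block.

A has Jordan form
J =
  [-3,  1,  0]
  [ 0, -3,  0]
  [ 0,  0, -3]
(up to reordering of blocks).

Per-block formulas:
  For a 2×2 Jordan block J_2(-3): exp(t · J_2(-3)) = e^(-3t)·(I + t·N), where N is the 2×2 nilpotent shift.
  For a 1×1 block at λ = -3: exp(t · [-3]) = [e^(-3t)].

After assembling e^{tJ} and conjugating by P, we get:

e^{tA} =
  [exp(-3*t), -t*exp(-3*t), -t*exp(-3*t)]
  [0, exp(-3*t), 0]
  [0, 0, exp(-3*t)]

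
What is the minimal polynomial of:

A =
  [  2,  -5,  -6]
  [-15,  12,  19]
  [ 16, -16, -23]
x^3 + 9*x^2 + 27*x + 27

The characteristic polynomial is χ_A(x) = (x + 3)^3, so the eigenvalues are known. The minimal polynomial is
  m_A(x) = Π_λ (x − λ)^{k_λ}
where k_λ is the size of the *largest* Jordan block for λ (equivalently, the smallest k with (A − λI)^k v = 0 for every generalised eigenvector v of λ).

  λ = -3: largest Jordan block has size 3, contributing (x + 3)^3

So m_A(x) = (x + 3)^3 = x^3 + 9*x^2 + 27*x + 27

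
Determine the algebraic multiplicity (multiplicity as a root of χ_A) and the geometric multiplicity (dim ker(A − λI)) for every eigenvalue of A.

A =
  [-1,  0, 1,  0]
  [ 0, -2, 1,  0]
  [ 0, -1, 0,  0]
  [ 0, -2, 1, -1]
λ = -1: alg = 4, geom = 2

Step 1 — factor the characteristic polynomial to read off the algebraic multiplicities:
  χ_A(x) = (x + 1)^4

Step 2 — compute geometric multiplicities via the rank-nullity identity g(λ) = n − rank(A − λI):
  rank(A − (-1)·I) = 2, so dim ker(A − (-1)·I) = n − 2 = 2

Summary:
  λ = -1: algebraic multiplicity = 4, geometric multiplicity = 2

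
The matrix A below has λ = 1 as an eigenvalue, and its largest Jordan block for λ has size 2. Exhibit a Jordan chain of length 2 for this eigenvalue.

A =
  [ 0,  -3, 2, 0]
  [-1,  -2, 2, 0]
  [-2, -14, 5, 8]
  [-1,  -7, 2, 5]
A Jordan chain for λ = 1 of length 2:
v_1 = (-1, -1, -2, -1)ᵀ
v_2 = (1, 0, 0, 0)ᵀ

Let N = A − (1)·I. We want v_2 with N^2 v_2 = 0 but N^1 v_2 ≠ 0; then v_{j-1} := N · v_j for j = 2, …, 2.

Pick v_2 = (1, 0, 0, 0)ᵀ.
Then v_1 = N · v_2 = (-1, -1, -2, -1)ᵀ.

Sanity check: (A − (1)·I) v_1 = (0, 0, 0, 0)ᵀ = 0. ✓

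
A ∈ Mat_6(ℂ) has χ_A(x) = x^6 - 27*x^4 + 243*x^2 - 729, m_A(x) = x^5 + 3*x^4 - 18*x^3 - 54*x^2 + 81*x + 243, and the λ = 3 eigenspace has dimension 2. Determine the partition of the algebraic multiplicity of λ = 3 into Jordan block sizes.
Block sizes for λ = 3: [2, 1]

Step 1 — from the characteristic polynomial, algebraic multiplicity of λ = 3 is 3. From dim ker(A − (3)·I) = 2, there are exactly 2 Jordan blocks for λ = 3.
Step 2 — from the minimal polynomial, the factor (x − 3)^2 tells us the largest block for λ = 3 has size 2.
Step 3 — with total size 3, 2 blocks, and largest block 2, the block sizes (in nonincreasing order) are [2, 1].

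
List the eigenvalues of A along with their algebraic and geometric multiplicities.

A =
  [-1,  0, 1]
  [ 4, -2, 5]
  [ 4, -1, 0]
λ = -1: alg = 3, geom = 1

Step 1 — factor the characteristic polynomial to read off the algebraic multiplicities:
  χ_A(x) = (x + 1)^3

Step 2 — compute geometric multiplicities via the rank-nullity identity g(λ) = n − rank(A − λI):
  rank(A − (-1)·I) = 2, so dim ker(A − (-1)·I) = n − 2 = 1

Summary:
  λ = -1: algebraic multiplicity = 3, geometric multiplicity = 1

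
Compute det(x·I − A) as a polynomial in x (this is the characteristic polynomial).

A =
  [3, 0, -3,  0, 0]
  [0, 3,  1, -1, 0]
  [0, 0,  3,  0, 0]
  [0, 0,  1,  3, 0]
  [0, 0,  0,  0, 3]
x^5 - 15*x^4 + 90*x^3 - 270*x^2 + 405*x - 243

Expanding det(x·I − A) (e.g. by cofactor expansion or by noting that A is similar to its Jordan form J, which has the same characteristic polynomial as A) gives
  χ_A(x) = x^5 - 15*x^4 + 90*x^3 - 270*x^2 + 405*x - 243
which factors as (x - 3)^5. The eigenvalues (with algebraic multiplicities) are λ = 3 with multiplicity 5.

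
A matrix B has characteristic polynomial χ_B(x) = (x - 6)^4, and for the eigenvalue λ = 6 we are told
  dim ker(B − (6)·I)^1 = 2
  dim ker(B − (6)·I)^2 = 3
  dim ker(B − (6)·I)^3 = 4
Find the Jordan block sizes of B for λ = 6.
Block sizes for λ = 6: [3, 1]

From the dimensions of kernels of powers, the number of Jordan blocks of size at least j is d_j − d_{j−1} where d_j = dim ker(N^j) (with d_0 = 0). Computing the differences gives [2, 1, 1].
The number of blocks of size exactly k is (#blocks of size ≥ k) − (#blocks of size ≥ k + 1), so the partition is: 1 block(s) of size 1, 1 block(s) of size 3.
In nonincreasing order the block sizes are [3, 1].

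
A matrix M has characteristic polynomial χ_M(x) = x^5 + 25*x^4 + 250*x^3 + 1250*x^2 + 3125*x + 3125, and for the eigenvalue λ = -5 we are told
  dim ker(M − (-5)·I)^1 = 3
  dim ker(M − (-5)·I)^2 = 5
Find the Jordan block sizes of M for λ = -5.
Block sizes for λ = -5: [2, 2, 1]

From the dimensions of kernels of powers, the number of Jordan blocks of size at least j is d_j − d_{j−1} where d_j = dim ker(N^j) (with d_0 = 0). Computing the differences gives [3, 2].
The number of blocks of size exactly k is (#blocks of size ≥ k) − (#blocks of size ≥ k + 1), so the partition is: 1 block(s) of size 1, 2 block(s) of size 2.
In nonincreasing order the block sizes are [2, 2, 1].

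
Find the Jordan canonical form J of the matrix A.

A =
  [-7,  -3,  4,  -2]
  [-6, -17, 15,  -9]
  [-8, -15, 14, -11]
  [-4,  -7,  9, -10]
J_3(-5) ⊕ J_1(-5)

The characteristic polynomial is
  det(x·I − A) = x^4 + 20*x^3 + 150*x^2 + 500*x + 625 = (x + 5)^4

Eigenvalues and multiplicities (the geometric multiplicity of λ is n − rank(A − λI), which equals the number of Jordan blocks for λ):
  λ = -5: algebraic multiplicity = 4, geometric multiplicity = 2

Determining the block sizes for each eigenvalue:
  λ = -5: with am = 4 and gm = 2, the partition is not yet determined (e.g. several partitions of 4 into 2 parts exist). Let N = A − (-5)·I. Computing rank(N^1) = 2, rank(N^2) = 1, rank(N^3) = 0; the number of blocks of size ≥ j is rank(N^{j−1}) − rank(N^j), giving [2, 1, 1]. So we have 1 block(s) of size 3, 1 block(s) of size 1 → block sizes [3, 1]

Assembling the blocks gives a Jordan form
J =
  [-5,  1,  0,  0]
  [ 0, -5,  1,  0]
  [ 0,  0, -5,  0]
  [ 0,  0,  0, -5]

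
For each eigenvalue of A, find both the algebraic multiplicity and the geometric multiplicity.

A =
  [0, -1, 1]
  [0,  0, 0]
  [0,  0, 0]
λ = 0: alg = 3, geom = 2

Step 1 — factor the characteristic polynomial to read off the algebraic multiplicities:
  χ_A(x) = x^3

Step 2 — compute geometric multiplicities via the rank-nullity identity g(λ) = n − rank(A − λI):
  rank(A − (0)·I) = 1, so dim ker(A − (0)·I) = n − 1 = 2

Summary:
  λ = 0: algebraic multiplicity = 3, geometric multiplicity = 2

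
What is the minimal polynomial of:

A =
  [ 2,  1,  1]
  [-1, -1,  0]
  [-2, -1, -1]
x^3

The characteristic polynomial is χ_A(x) = x^3, so the eigenvalues are known. The minimal polynomial is
  m_A(x) = Π_λ (x − λ)^{k_λ}
where k_λ is the size of the *largest* Jordan block for λ (equivalently, the smallest k with (A − λI)^k v = 0 for every generalised eigenvector v of λ).

  λ = 0: largest Jordan block has size 3, contributing (x − 0)^3

So m_A(x) = x^3 = x^3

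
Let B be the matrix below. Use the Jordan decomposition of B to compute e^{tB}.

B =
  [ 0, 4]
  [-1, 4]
e^{tB} =
  [-2*t*exp(2*t) + exp(2*t), 4*t*exp(2*t)]
  [-t*exp(2*t), 2*t*exp(2*t) + exp(2*t)]

Strategy: write B = P · J · P⁻¹ where J is a Jordan canonical form, so e^{tB} = P · e^{tJ} · P⁻¹, and e^{tJ} can be computed block-by-block.

B has Jordan form
J =
  [2, 1]
  [0, 2]
(up to reordering of blocks).

Per-block formulas:
  For a 2×2 Jordan block J_2(2): exp(t · J_2(2)) = e^(2t)·(I + t·N), where N is the 2×2 nilpotent shift.

After assembling e^{tJ} and conjugating by P, we get:

e^{tB} =
  [-2*t*exp(2*t) + exp(2*t), 4*t*exp(2*t)]
  [-t*exp(2*t), 2*t*exp(2*t) + exp(2*t)]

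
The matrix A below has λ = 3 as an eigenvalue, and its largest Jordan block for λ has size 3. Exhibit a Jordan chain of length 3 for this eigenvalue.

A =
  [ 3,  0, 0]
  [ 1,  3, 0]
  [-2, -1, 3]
A Jordan chain for λ = 3 of length 3:
v_1 = (0, 0, -1)ᵀ
v_2 = (0, 1, -2)ᵀ
v_3 = (1, 0, 0)ᵀ

Let N = A − (3)·I. We want v_3 with N^3 v_3 = 0 but N^2 v_3 ≠ 0; then v_{j-1} := N · v_j for j = 3, …, 2.

Pick v_3 = (1, 0, 0)ᵀ.
Then v_2 = N · v_3 = (0, 1, -2)ᵀ.
Then v_1 = N · v_2 = (0, 0, -1)ᵀ.

Sanity check: (A − (3)·I) v_1 = (0, 0, 0)ᵀ = 0. ✓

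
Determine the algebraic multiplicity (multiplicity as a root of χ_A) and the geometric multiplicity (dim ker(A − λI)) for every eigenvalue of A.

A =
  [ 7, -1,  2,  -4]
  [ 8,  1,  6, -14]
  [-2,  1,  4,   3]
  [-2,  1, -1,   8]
λ = 5: alg = 4, geom = 2

Step 1 — factor the characteristic polynomial to read off the algebraic multiplicities:
  χ_A(x) = (x - 5)^4

Step 2 — compute geometric multiplicities via the rank-nullity identity g(λ) = n − rank(A − λI):
  rank(A − (5)·I) = 2, so dim ker(A − (5)·I) = n − 2 = 2

Summary:
  λ = 5: algebraic multiplicity = 4, geometric multiplicity = 2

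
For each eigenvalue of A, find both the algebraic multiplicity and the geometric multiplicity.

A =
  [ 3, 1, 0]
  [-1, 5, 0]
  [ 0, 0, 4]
λ = 4: alg = 3, geom = 2

Step 1 — factor the characteristic polynomial to read off the algebraic multiplicities:
  χ_A(x) = (x - 4)^3

Step 2 — compute geometric multiplicities via the rank-nullity identity g(λ) = n − rank(A − λI):
  rank(A − (4)·I) = 1, so dim ker(A − (4)·I) = n − 1 = 2

Summary:
  λ = 4: algebraic multiplicity = 3, geometric multiplicity = 2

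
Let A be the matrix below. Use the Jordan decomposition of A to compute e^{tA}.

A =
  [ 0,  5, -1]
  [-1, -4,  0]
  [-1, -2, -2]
e^{tA} =
  [2*t*exp(-2*t) + exp(-2*t), t^2*exp(-2*t) + 5*t*exp(-2*t), -t^2*exp(-2*t) - t*exp(-2*t)]
  [-t*exp(-2*t), -t^2*exp(-2*t)/2 - 2*t*exp(-2*t) + exp(-2*t), t^2*exp(-2*t)/2]
  [-t*exp(-2*t), -t^2*exp(-2*t)/2 - 2*t*exp(-2*t), t^2*exp(-2*t)/2 + exp(-2*t)]

Strategy: write A = P · J · P⁻¹ where J is a Jordan canonical form, so e^{tA} = P · e^{tJ} · P⁻¹, and e^{tJ} can be computed block-by-block.

A has Jordan form
J =
  [-2,  1,  0]
  [ 0, -2,  1]
  [ 0,  0, -2]
(up to reordering of blocks).

Per-block formulas:
  For a 3×3 Jordan block J_3(-2): exp(t · J_3(-2)) = e^(-2t)·(I + t·N + (t^2/2)·N^2), where N is the 3×3 nilpotent shift.

After assembling e^{tJ} and conjugating by P, we get:

e^{tA} =
  [2*t*exp(-2*t) + exp(-2*t), t^2*exp(-2*t) + 5*t*exp(-2*t), -t^2*exp(-2*t) - t*exp(-2*t)]
  [-t*exp(-2*t), -t^2*exp(-2*t)/2 - 2*t*exp(-2*t) + exp(-2*t), t^2*exp(-2*t)/2]
  [-t*exp(-2*t), -t^2*exp(-2*t)/2 - 2*t*exp(-2*t), t^2*exp(-2*t)/2 + exp(-2*t)]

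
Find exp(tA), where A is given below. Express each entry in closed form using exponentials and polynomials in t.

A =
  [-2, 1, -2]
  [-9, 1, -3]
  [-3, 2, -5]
e^{tA} =
  [-3*t^2*exp(-2*t)/2 + exp(-2*t), -t^2*exp(-2*t)/2 + t*exp(-2*t), 3*t^2*exp(-2*t)/2 - 2*t*exp(-2*t)]
  [-9*t^2*exp(-2*t) - 9*t*exp(-2*t), -3*t^2*exp(-2*t) + 3*t*exp(-2*t) + exp(-2*t), 9*t^2*exp(-2*t) - 3*t*exp(-2*t)]
  [-9*t^2*exp(-2*t)/2 - 3*t*exp(-2*t), -3*t^2*exp(-2*t)/2 + 2*t*exp(-2*t), 9*t^2*exp(-2*t)/2 - 3*t*exp(-2*t) + exp(-2*t)]

Strategy: write A = P · J · P⁻¹ where J is a Jordan canonical form, so e^{tA} = P · e^{tJ} · P⁻¹, and e^{tJ} can be computed block-by-block.

A has Jordan form
J =
  [-2,  1,  0]
  [ 0, -2,  1]
  [ 0,  0, -2]
(up to reordering of blocks).

Per-block formulas:
  For a 3×3 Jordan block J_3(-2): exp(t · J_3(-2)) = e^(-2t)·(I + t·N + (t^2/2)·N^2), where N is the 3×3 nilpotent shift.

After assembling e^{tJ} and conjugating by P, we get:

e^{tA} =
  [-3*t^2*exp(-2*t)/2 + exp(-2*t), -t^2*exp(-2*t)/2 + t*exp(-2*t), 3*t^2*exp(-2*t)/2 - 2*t*exp(-2*t)]
  [-9*t^2*exp(-2*t) - 9*t*exp(-2*t), -3*t^2*exp(-2*t) + 3*t*exp(-2*t) + exp(-2*t), 9*t^2*exp(-2*t) - 3*t*exp(-2*t)]
  [-9*t^2*exp(-2*t)/2 - 3*t*exp(-2*t), -3*t^2*exp(-2*t)/2 + 2*t*exp(-2*t), 9*t^2*exp(-2*t)/2 - 3*t*exp(-2*t) + exp(-2*t)]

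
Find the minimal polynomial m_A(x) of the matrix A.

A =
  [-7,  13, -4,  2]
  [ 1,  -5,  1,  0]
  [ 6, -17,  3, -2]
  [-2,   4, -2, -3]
x^3 + 9*x^2 + 27*x + 27

The characteristic polynomial is χ_A(x) = (x + 3)^4, so the eigenvalues are known. The minimal polynomial is
  m_A(x) = Π_λ (x − λ)^{k_λ}
where k_λ is the size of the *largest* Jordan block for λ (equivalently, the smallest k with (A − λI)^k v = 0 for every generalised eigenvector v of λ).

  λ = -3: largest Jordan block has size 3, contributing (x + 3)^3

So m_A(x) = (x + 3)^3 = x^3 + 9*x^2 + 27*x + 27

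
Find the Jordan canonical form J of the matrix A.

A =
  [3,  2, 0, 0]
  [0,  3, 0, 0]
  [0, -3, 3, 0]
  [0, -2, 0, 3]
J_2(3) ⊕ J_1(3) ⊕ J_1(3)

The characteristic polynomial is
  det(x·I − A) = x^4 - 12*x^3 + 54*x^2 - 108*x + 81 = (x - 3)^4

Eigenvalues and multiplicities (the geometric multiplicity of λ is n − rank(A − λI), which equals the number of Jordan blocks for λ):
  λ = 3: algebraic multiplicity = 4, geometric multiplicity = 3

Determining the block sizes for each eigenvalue:
  λ = 3: 3 blocks summing to 4 forces exactly one block of size 2 and the rest size 1 → block sizes [2, 1, 1]

Assembling the blocks gives a Jordan form
J =
  [3, 1, 0, 0]
  [0, 3, 0, 0]
  [0, 0, 3, 0]
  [0, 0, 0, 3]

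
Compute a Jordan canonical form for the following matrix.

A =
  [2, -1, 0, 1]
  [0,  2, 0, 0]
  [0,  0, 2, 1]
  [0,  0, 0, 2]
J_2(2) ⊕ J_2(2)

The characteristic polynomial is
  det(x·I − A) = x^4 - 8*x^3 + 24*x^2 - 32*x + 16 = (x - 2)^4

Eigenvalues and multiplicities (the geometric multiplicity of λ is n − rank(A − λI), which equals the number of Jordan blocks for λ):
  λ = 2: algebraic multiplicity = 4, geometric multiplicity = 2

Determining the block sizes for each eigenvalue:
  λ = 2: with am = 4 and gm = 2, the partition is not yet determined (e.g. several partitions of 4 into 2 parts exist). Let N = A − (2)·I. Computing rank(N^1) = 2, rank(N^2) = 0; the number of blocks of size ≥ j is rank(N^{j−1}) − rank(N^j), giving [2, 2]. So we have 2 block(s) of size 2 → block sizes [2, 2]

Assembling the blocks gives a Jordan form
J =
  [2, 1, 0, 0]
  [0, 2, 0, 0]
  [0, 0, 2, 1]
  [0, 0, 0, 2]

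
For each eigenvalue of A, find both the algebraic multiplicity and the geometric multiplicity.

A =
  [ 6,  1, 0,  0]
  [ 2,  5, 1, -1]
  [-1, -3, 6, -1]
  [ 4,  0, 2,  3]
λ = 5: alg = 4, geom = 2

Step 1 — factor the characteristic polynomial to read off the algebraic multiplicities:
  χ_A(x) = (x - 5)^4

Step 2 — compute geometric multiplicities via the rank-nullity identity g(λ) = n − rank(A − λI):
  rank(A − (5)·I) = 2, so dim ker(A − (5)·I) = n − 2 = 2

Summary:
  λ = 5: algebraic multiplicity = 4, geometric multiplicity = 2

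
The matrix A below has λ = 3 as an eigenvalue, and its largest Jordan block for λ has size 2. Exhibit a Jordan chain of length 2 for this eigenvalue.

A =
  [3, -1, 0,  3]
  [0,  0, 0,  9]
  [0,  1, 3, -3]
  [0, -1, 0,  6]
A Jordan chain for λ = 3 of length 2:
v_1 = (-1, -3, 1, -1)ᵀ
v_2 = (0, 1, 0, 0)ᵀ

Let N = A − (3)·I. We want v_2 with N^2 v_2 = 0 but N^1 v_2 ≠ 0; then v_{j-1} := N · v_j for j = 2, …, 2.

Pick v_2 = (0, 1, 0, 0)ᵀ.
Then v_1 = N · v_2 = (-1, -3, 1, -1)ᵀ.

Sanity check: (A − (3)·I) v_1 = (0, 0, 0, 0)ᵀ = 0. ✓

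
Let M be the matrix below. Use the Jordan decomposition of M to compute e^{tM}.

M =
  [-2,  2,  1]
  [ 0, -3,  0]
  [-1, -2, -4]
e^{tM} =
  [t*exp(-3*t) + exp(-3*t), 2*t*exp(-3*t), t*exp(-3*t)]
  [0, exp(-3*t), 0]
  [-t*exp(-3*t), -2*t*exp(-3*t), -t*exp(-3*t) + exp(-3*t)]

Strategy: write M = P · J · P⁻¹ where J is a Jordan canonical form, so e^{tM} = P · e^{tJ} · P⁻¹, and e^{tJ} can be computed block-by-block.

M has Jordan form
J =
  [-3,  1,  0]
  [ 0, -3,  0]
  [ 0,  0, -3]
(up to reordering of blocks).

Per-block formulas:
  For a 1×1 block at λ = -3: exp(t · [-3]) = [e^(-3t)].
  For a 2×2 Jordan block J_2(-3): exp(t · J_2(-3)) = e^(-3t)·(I + t·N), where N is the 2×2 nilpotent shift.

After assembling e^{tJ} and conjugating by P, we get:

e^{tM} =
  [t*exp(-3*t) + exp(-3*t), 2*t*exp(-3*t), t*exp(-3*t)]
  [0, exp(-3*t), 0]
  [-t*exp(-3*t), -2*t*exp(-3*t), -t*exp(-3*t) + exp(-3*t)]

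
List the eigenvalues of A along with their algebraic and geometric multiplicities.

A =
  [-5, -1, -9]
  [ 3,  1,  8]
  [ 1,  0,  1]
λ = -1: alg = 3, geom = 1

Step 1 — factor the characteristic polynomial to read off the algebraic multiplicities:
  χ_A(x) = (x + 1)^3

Step 2 — compute geometric multiplicities via the rank-nullity identity g(λ) = n − rank(A − λI):
  rank(A − (-1)·I) = 2, so dim ker(A − (-1)·I) = n − 2 = 1

Summary:
  λ = -1: algebraic multiplicity = 3, geometric multiplicity = 1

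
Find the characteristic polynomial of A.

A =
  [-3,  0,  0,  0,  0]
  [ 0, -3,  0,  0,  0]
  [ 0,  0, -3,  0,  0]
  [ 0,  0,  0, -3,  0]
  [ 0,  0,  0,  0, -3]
x^5 + 15*x^4 + 90*x^3 + 270*x^2 + 405*x + 243

Expanding det(x·I − A) (e.g. by cofactor expansion or by noting that A is similar to its Jordan form J, which has the same characteristic polynomial as A) gives
  χ_A(x) = x^5 + 15*x^4 + 90*x^3 + 270*x^2 + 405*x + 243
which factors as (x + 3)^5. The eigenvalues (with algebraic multiplicities) are λ = -3 with multiplicity 5.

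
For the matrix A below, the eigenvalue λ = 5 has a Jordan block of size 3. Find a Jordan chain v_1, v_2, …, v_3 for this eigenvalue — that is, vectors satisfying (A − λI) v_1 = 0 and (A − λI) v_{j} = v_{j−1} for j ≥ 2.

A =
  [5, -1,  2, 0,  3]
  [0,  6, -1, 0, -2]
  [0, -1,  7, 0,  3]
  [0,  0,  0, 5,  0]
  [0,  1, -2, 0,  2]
A Jordan chain for λ = 5 of length 3:
v_1 = (-1, 1, -1, 0, 1)ᵀ
v_2 = (2, -1, 2, 0, -2)ᵀ
v_3 = (0, 0, 1, 0, 0)ᵀ

Let N = A − (5)·I. We want v_3 with N^3 v_3 = 0 but N^2 v_3 ≠ 0; then v_{j-1} := N · v_j for j = 3, …, 2.

Pick v_3 = (0, 0, 1, 0, 0)ᵀ.
Then v_2 = N · v_3 = (2, -1, 2, 0, -2)ᵀ.
Then v_1 = N · v_2 = (-1, 1, -1, 0, 1)ᵀ.

Sanity check: (A − (5)·I) v_1 = (0, 0, 0, 0, 0)ᵀ = 0. ✓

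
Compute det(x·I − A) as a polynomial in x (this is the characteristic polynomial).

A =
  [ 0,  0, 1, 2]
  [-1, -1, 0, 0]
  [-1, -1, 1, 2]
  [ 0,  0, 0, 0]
x^4

Expanding det(x·I − A) (e.g. by cofactor expansion or by noting that A is similar to its Jordan form J, which has the same characteristic polynomial as A) gives
  χ_A(x) = x^4
which factors as x^4. The eigenvalues (with algebraic multiplicities) are λ = 0 with multiplicity 4.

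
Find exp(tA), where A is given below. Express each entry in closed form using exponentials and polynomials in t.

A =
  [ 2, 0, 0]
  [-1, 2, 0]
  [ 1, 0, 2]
e^{tA} =
  [exp(2*t), 0, 0]
  [-t*exp(2*t), exp(2*t), 0]
  [t*exp(2*t), 0, exp(2*t)]

Strategy: write A = P · J · P⁻¹ where J is a Jordan canonical form, so e^{tA} = P · e^{tJ} · P⁻¹, and e^{tJ} can be computed block-by-block.

A has Jordan form
J =
  [2, 1, 0]
  [0, 2, 0]
  [0, 0, 2]
(up to reordering of blocks).

Per-block formulas:
  For a 1×1 block at λ = 2: exp(t · [2]) = [e^(2t)].
  For a 2×2 Jordan block J_2(2): exp(t · J_2(2)) = e^(2t)·(I + t·N), where N is the 2×2 nilpotent shift.

After assembling e^{tJ} and conjugating by P, we get:

e^{tA} =
  [exp(2*t), 0, 0]
  [-t*exp(2*t), exp(2*t), 0]
  [t*exp(2*t), 0, exp(2*t)]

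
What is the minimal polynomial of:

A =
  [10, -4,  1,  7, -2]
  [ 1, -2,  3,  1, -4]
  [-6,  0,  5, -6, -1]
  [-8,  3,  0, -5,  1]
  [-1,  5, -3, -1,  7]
x^3 - 9*x^2 + 27*x - 27

The characteristic polynomial is χ_A(x) = (x - 3)^5, so the eigenvalues are known. The minimal polynomial is
  m_A(x) = Π_λ (x − λ)^{k_λ}
where k_λ is the size of the *largest* Jordan block for λ (equivalently, the smallest k with (A − λI)^k v = 0 for every generalised eigenvector v of λ).

  λ = 3: largest Jordan block has size 3, contributing (x − 3)^3

So m_A(x) = (x - 3)^3 = x^3 - 9*x^2 + 27*x - 27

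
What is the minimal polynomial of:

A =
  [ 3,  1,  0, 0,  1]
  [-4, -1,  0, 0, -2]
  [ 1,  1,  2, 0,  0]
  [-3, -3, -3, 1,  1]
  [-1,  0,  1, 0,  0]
x^3 - 3*x^2 + 3*x - 1

The characteristic polynomial is χ_A(x) = (x - 1)^5, so the eigenvalues are known. The minimal polynomial is
  m_A(x) = Π_λ (x − λ)^{k_λ}
where k_λ is the size of the *largest* Jordan block for λ (equivalently, the smallest k with (A − λI)^k v = 0 for every generalised eigenvector v of λ).

  λ = 1: largest Jordan block has size 3, contributing (x − 1)^3

So m_A(x) = (x - 1)^3 = x^3 - 3*x^2 + 3*x - 1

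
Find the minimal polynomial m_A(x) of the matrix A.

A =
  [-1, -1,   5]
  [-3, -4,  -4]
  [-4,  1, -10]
x^3 + 15*x^2 + 75*x + 125

The characteristic polynomial is χ_A(x) = (x + 5)^3, so the eigenvalues are known. The minimal polynomial is
  m_A(x) = Π_λ (x − λ)^{k_λ}
where k_λ is the size of the *largest* Jordan block for λ (equivalently, the smallest k with (A − λI)^k v = 0 for every generalised eigenvector v of λ).

  λ = -5: largest Jordan block has size 3, contributing (x + 5)^3

So m_A(x) = (x + 5)^3 = x^3 + 15*x^2 + 75*x + 125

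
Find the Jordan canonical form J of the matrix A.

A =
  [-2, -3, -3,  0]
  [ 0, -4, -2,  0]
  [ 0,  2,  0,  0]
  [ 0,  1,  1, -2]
J_2(-2) ⊕ J_1(-2) ⊕ J_1(-2)

The characteristic polynomial is
  det(x·I − A) = x^4 + 8*x^3 + 24*x^2 + 32*x + 16 = (x + 2)^4

Eigenvalues and multiplicities (the geometric multiplicity of λ is n − rank(A − λI), which equals the number of Jordan blocks for λ):
  λ = -2: algebraic multiplicity = 4, geometric multiplicity = 3

Determining the block sizes for each eigenvalue:
  λ = -2: 3 blocks summing to 4 forces exactly one block of size 2 and the rest size 1 → block sizes [2, 1, 1]

Assembling the blocks gives a Jordan form
J =
  [-2,  1,  0,  0]
  [ 0, -2,  0,  0]
  [ 0,  0, -2,  0]
  [ 0,  0,  0, -2]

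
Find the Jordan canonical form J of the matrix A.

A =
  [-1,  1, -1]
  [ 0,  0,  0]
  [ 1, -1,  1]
J_2(0) ⊕ J_1(0)

The characteristic polynomial is
  det(x·I − A) = x^3

Eigenvalues and multiplicities (the geometric multiplicity of λ is n − rank(A − λI), which equals the number of Jordan blocks for λ):
  λ = 0: algebraic multiplicity = 3, geometric multiplicity = 2

Determining the block sizes for each eigenvalue:
  λ = 0: 2 blocks summing to 3 forces exactly one block of size 2 and the rest size 1 → block sizes [2, 1]

Assembling the blocks gives a Jordan form
J =
  [0, 1, 0]
  [0, 0, 0]
  [0, 0, 0]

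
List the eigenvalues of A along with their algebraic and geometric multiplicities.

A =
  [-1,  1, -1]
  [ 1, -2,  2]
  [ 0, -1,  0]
λ = -1: alg = 3, geom = 1

Step 1 — factor the characteristic polynomial to read off the algebraic multiplicities:
  χ_A(x) = (x + 1)^3

Step 2 — compute geometric multiplicities via the rank-nullity identity g(λ) = n − rank(A − λI):
  rank(A − (-1)·I) = 2, so dim ker(A − (-1)·I) = n − 2 = 1

Summary:
  λ = -1: algebraic multiplicity = 3, geometric multiplicity = 1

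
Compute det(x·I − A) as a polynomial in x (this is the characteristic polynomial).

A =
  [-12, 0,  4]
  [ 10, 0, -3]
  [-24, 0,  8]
x^3 + 4*x^2

Expanding det(x·I − A) (e.g. by cofactor expansion or by noting that A is similar to its Jordan form J, which has the same characteristic polynomial as A) gives
  χ_A(x) = x^3 + 4*x^2
which factors as x^2*(x + 4). The eigenvalues (with algebraic multiplicities) are λ = -4 with multiplicity 1, λ = 0 with multiplicity 2.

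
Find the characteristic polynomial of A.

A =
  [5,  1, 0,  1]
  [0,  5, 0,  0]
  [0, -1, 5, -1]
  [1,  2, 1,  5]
x^4 - 20*x^3 + 150*x^2 - 500*x + 625

Expanding det(x·I − A) (e.g. by cofactor expansion or by noting that A is similar to its Jordan form J, which has the same characteristic polynomial as A) gives
  χ_A(x) = x^4 - 20*x^3 + 150*x^2 - 500*x + 625
which factors as (x - 5)^4. The eigenvalues (with algebraic multiplicities) are λ = 5 with multiplicity 4.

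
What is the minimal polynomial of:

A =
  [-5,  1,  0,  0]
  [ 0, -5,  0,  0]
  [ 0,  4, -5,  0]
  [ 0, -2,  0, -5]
x^2 + 10*x + 25

The characteristic polynomial is χ_A(x) = (x + 5)^4, so the eigenvalues are known. The minimal polynomial is
  m_A(x) = Π_λ (x − λ)^{k_λ}
where k_λ is the size of the *largest* Jordan block for λ (equivalently, the smallest k with (A − λI)^k v = 0 for every generalised eigenvector v of λ).

  λ = -5: largest Jordan block has size 2, contributing (x + 5)^2

So m_A(x) = (x + 5)^2 = x^2 + 10*x + 25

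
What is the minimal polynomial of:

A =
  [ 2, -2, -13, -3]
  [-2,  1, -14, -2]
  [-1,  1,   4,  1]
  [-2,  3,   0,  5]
x^4 - 12*x^3 + 46*x^2 - 60*x + 25

The characteristic polynomial is χ_A(x) = (x - 5)^2*(x - 1)^2, so the eigenvalues are known. The minimal polynomial is
  m_A(x) = Π_λ (x − λ)^{k_λ}
where k_λ is the size of the *largest* Jordan block for λ (equivalently, the smallest k with (A − λI)^k v = 0 for every generalised eigenvector v of λ).

  λ = 1: largest Jordan block has size 2, contributing (x − 1)^2
  λ = 5: largest Jordan block has size 2, contributing (x − 5)^2

So m_A(x) = (x - 5)^2*(x - 1)^2 = x^4 - 12*x^3 + 46*x^2 - 60*x + 25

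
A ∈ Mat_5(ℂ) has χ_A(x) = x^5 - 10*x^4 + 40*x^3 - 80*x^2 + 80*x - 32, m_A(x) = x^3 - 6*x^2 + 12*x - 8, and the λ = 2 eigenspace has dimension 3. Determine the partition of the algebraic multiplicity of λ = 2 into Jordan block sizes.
Block sizes for λ = 2: [3, 1, 1]

Step 1 — from the characteristic polynomial, algebraic multiplicity of λ = 2 is 5. From dim ker(A − (2)·I) = 3, there are exactly 3 Jordan blocks for λ = 2.
Step 2 — from the minimal polynomial, the factor (x − 2)^3 tells us the largest block for λ = 2 has size 3.
Step 3 — with total size 5, 3 blocks, and largest block 3, the block sizes (in nonincreasing order) are [3, 1, 1].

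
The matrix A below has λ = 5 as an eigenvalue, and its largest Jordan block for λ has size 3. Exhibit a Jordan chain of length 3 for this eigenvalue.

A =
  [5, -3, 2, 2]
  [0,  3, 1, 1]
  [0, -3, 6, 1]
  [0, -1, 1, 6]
A Jordan chain for λ = 5 of length 3:
v_1 = (-2, 0, 2, -2)ᵀ
v_2 = (-3, -2, -3, -1)ᵀ
v_3 = (0, 1, 0, 0)ᵀ

Let N = A − (5)·I. We want v_3 with N^3 v_3 = 0 but N^2 v_3 ≠ 0; then v_{j-1} := N · v_j for j = 3, …, 2.

Pick v_3 = (0, 1, 0, 0)ᵀ.
Then v_2 = N · v_3 = (-3, -2, -3, -1)ᵀ.
Then v_1 = N · v_2 = (-2, 0, 2, -2)ᵀ.

Sanity check: (A − (5)·I) v_1 = (0, 0, 0, 0)ᵀ = 0. ✓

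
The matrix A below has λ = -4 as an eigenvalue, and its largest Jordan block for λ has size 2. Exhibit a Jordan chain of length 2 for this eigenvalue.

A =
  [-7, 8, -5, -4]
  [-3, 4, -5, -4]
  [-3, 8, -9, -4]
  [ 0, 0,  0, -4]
A Jordan chain for λ = -4 of length 2:
v_1 = (-3, -3, -3, 0)ᵀ
v_2 = (1, 0, 0, 0)ᵀ

Let N = A − (-4)·I. We want v_2 with N^2 v_2 = 0 but N^1 v_2 ≠ 0; then v_{j-1} := N · v_j for j = 2, …, 2.

Pick v_2 = (1, 0, 0, 0)ᵀ.
Then v_1 = N · v_2 = (-3, -3, -3, 0)ᵀ.

Sanity check: (A − (-4)·I) v_1 = (0, 0, 0, 0)ᵀ = 0. ✓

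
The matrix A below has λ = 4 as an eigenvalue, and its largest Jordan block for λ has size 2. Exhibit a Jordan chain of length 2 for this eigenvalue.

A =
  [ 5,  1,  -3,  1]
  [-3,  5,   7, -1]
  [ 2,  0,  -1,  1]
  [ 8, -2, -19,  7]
A Jordan chain for λ = 4 of length 2:
v_1 = (1, -3, 2, 8)ᵀ
v_2 = (1, 0, 0, 0)ᵀ

Let N = A − (4)·I. We want v_2 with N^2 v_2 = 0 but N^1 v_2 ≠ 0; then v_{j-1} := N · v_j for j = 2, …, 2.

Pick v_2 = (1, 0, 0, 0)ᵀ.
Then v_1 = N · v_2 = (1, -3, 2, 8)ᵀ.

Sanity check: (A − (4)·I) v_1 = (0, 0, 0, 0)ᵀ = 0. ✓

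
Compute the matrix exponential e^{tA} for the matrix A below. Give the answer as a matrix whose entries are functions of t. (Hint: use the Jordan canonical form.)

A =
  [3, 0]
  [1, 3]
e^{tA} =
  [exp(3*t), 0]
  [t*exp(3*t), exp(3*t)]

Strategy: write A = P · J · P⁻¹ where J is a Jordan canonical form, so e^{tA} = P · e^{tJ} · P⁻¹, and e^{tJ} can be computed block-by-block.

A has Jordan form
J =
  [3, 1]
  [0, 3]
(up to reordering of blocks).

Per-block formulas:
  For a 2×2 Jordan block J_2(3): exp(t · J_2(3)) = e^(3t)·(I + t·N), where N is the 2×2 nilpotent shift.

After assembling e^{tJ} and conjugating by P, we get:

e^{tA} =
  [exp(3*t), 0]
  [t*exp(3*t), exp(3*t)]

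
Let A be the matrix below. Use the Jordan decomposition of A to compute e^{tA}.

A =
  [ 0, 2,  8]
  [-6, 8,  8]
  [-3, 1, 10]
e^{tA} =
  [-6*t*exp(6*t) + exp(6*t), 2*t*exp(6*t), 8*t*exp(6*t)]
  [-6*t*exp(6*t), 2*t*exp(6*t) + exp(6*t), 8*t*exp(6*t)]
  [-3*t*exp(6*t), t*exp(6*t), 4*t*exp(6*t) + exp(6*t)]

Strategy: write A = P · J · P⁻¹ where J is a Jordan canonical form, so e^{tA} = P · e^{tJ} · P⁻¹, and e^{tJ} can be computed block-by-block.

A has Jordan form
J =
  [6, 1, 0]
  [0, 6, 0]
  [0, 0, 6]
(up to reordering of blocks).

Per-block formulas:
  For a 2×2 Jordan block J_2(6): exp(t · J_2(6)) = e^(6t)·(I + t·N), where N is the 2×2 nilpotent shift.
  For a 1×1 block at λ = 6: exp(t · [6]) = [e^(6t)].

After assembling e^{tJ} and conjugating by P, we get:

e^{tA} =
  [-6*t*exp(6*t) + exp(6*t), 2*t*exp(6*t), 8*t*exp(6*t)]
  [-6*t*exp(6*t), 2*t*exp(6*t) + exp(6*t), 8*t*exp(6*t)]
  [-3*t*exp(6*t), t*exp(6*t), 4*t*exp(6*t) + exp(6*t)]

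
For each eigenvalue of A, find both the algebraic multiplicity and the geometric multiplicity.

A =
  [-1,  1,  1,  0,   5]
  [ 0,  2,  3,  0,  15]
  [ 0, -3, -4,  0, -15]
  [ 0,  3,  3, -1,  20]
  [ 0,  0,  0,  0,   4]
λ = -1: alg = 4, geom = 3; λ = 4: alg = 1, geom = 1

Step 1 — factor the characteristic polynomial to read off the algebraic multiplicities:
  χ_A(x) = (x - 4)*(x + 1)^4

Step 2 — compute geometric multiplicities via the rank-nullity identity g(λ) = n − rank(A − λI):
  rank(A − (-1)·I) = 2, so dim ker(A − (-1)·I) = n − 2 = 3
  rank(A − (4)·I) = 4, so dim ker(A − (4)·I) = n − 4 = 1

Summary:
  λ = -1: algebraic multiplicity = 4, geometric multiplicity = 3
  λ = 4: algebraic multiplicity = 1, geometric multiplicity = 1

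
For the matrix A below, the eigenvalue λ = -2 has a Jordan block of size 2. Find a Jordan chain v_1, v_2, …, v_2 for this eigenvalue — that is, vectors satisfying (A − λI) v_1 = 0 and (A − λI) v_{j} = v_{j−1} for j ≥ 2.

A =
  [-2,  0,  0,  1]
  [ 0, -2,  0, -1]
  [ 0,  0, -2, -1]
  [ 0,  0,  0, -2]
A Jordan chain for λ = -2 of length 2:
v_1 = (1, -1, -1, 0)ᵀ
v_2 = (0, 0, 0, 1)ᵀ

Let N = A − (-2)·I. We want v_2 with N^2 v_2 = 0 but N^1 v_2 ≠ 0; then v_{j-1} := N · v_j for j = 2, …, 2.

Pick v_2 = (0, 0, 0, 1)ᵀ.
Then v_1 = N · v_2 = (1, -1, -1, 0)ᵀ.

Sanity check: (A − (-2)·I) v_1 = (0, 0, 0, 0)ᵀ = 0. ✓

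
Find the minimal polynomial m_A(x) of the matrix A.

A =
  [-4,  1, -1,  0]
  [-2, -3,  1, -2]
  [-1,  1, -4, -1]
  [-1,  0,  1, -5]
x^3 + 12*x^2 + 48*x + 64

The characteristic polynomial is χ_A(x) = (x + 4)^4, so the eigenvalues are known. The minimal polynomial is
  m_A(x) = Π_λ (x − λ)^{k_λ}
where k_λ is the size of the *largest* Jordan block for λ (equivalently, the smallest k with (A − λI)^k v = 0 for every generalised eigenvector v of λ).

  λ = -4: largest Jordan block has size 3, contributing (x + 4)^3

So m_A(x) = (x + 4)^3 = x^3 + 12*x^2 + 48*x + 64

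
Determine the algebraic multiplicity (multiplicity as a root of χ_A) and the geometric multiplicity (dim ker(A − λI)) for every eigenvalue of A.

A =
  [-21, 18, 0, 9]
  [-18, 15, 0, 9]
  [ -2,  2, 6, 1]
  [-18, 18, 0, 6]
λ = -3: alg = 2, geom = 2; λ = 6: alg = 2, geom = 1

Step 1 — factor the characteristic polynomial to read off the algebraic multiplicities:
  χ_A(x) = (x - 6)^2*(x + 3)^2

Step 2 — compute geometric multiplicities via the rank-nullity identity g(λ) = n − rank(A − λI):
  rank(A − (-3)·I) = 2, so dim ker(A − (-3)·I) = n − 2 = 2
  rank(A − (6)·I) = 3, so dim ker(A − (6)·I) = n − 3 = 1

Summary:
  λ = -3: algebraic multiplicity = 2, geometric multiplicity = 2
  λ = 6: algebraic multiplicity = 2, geometric multiplicity = 1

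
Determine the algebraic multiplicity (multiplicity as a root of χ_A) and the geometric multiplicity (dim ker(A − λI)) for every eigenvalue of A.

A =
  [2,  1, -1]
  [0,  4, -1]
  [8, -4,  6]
λ = 4: alg = 3, geom = 1

Step 1 — factor the characteristic polynomial to read off the algebraic multiplicities:
  χ_A(x) = (x - 4)^3

Step 2 — compute geometric multiplicities via the rank-nullity identity g(λ) = n − rank(A − λI):
  rank(A − (4)·I) = 2, so dim ker(A − (4)·I) = n − 2 = 1

Summary:
  λ = 4: algebraic multiplicity = 3, geometric multiplicity = 1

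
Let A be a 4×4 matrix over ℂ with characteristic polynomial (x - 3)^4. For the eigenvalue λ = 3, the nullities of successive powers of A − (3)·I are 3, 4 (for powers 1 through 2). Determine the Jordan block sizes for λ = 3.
Block sizes for λ = 3: [2, 1, 1]

From the dimensions of kernels of powers, the number of Jordan blocks of size at least j is d_j − d_{j−1} where d_j = dim ker(N^j) (with d_0 = 0). Computing the differences gives [3, 1].
The number of blocks of size exactly k is (#blocks of size ≥ k) − (#blocks of size ≥ k + 1), so the partition is: 2 block(s) of size 1, 1 block(s) of size 2.
In nonincreasing order the block sizes are [2, 1, 1].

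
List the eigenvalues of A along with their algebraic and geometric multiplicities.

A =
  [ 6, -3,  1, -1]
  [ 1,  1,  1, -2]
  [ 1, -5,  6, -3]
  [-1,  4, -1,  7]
λ = 5: alg = 4, geom = 2

Step 1 — factor the characteristic polynomial to read off the algebraic multiplicities:
  χ_A(x) = (x - 5)^4

Step 2 — compute geometric multiplicities via the rank-nullity identity g(λ) = n − rank(A − λI):
  rank(A − (5)·I) = 2, so dim ker(A − (5)·I) = n − 2 = 2

Summary:
  λ = 5: algebraic multiplicity = 4, geometric multiplicity = 2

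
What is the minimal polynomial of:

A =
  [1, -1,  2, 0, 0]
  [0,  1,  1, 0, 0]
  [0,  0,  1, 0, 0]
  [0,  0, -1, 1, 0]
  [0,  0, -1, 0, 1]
x^3 - 3*x^2 + 3*x - 1

The characteristic polynomial is χ_A(x) = (x - 1)^5, so the eigenvalues are known. The minimal polynomial is
  m_A(x) = Π_λ (x − λ)^{k_λ}
where k_λ is the size of the *largest* Jordan block for λ (equivalently, the smallest k with (A − λI)^k v = 0 for every generalised eigenvector v of λ).

  λ = 1: largest Jordan block has size 3, contributing (x − 1)^3

So m_A(x) = (x - 1)^3 = x^3 - 3*x^2 + 3*x - 1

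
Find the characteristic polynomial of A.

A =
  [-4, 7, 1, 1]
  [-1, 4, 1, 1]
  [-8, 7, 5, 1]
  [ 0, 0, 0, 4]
x^4 - 9*x^3 + 12*x^2 + 80*x - 192

Expanding det(x·I − A) (e.g. by cofactor expansion or by noting that A is similar to its Jordan form J, which has the same characteristic polynomial as A) gives
  χ_A(x) = x^4 - 9*x^3 + 12*x^2 + 80*x - 192
which factors as (x - 4)^3*(x + 3). The eigenvalues (with algebraic multiplicities) are λ = -3 with multiplicity 1, λ = 4 with multiplicity 3.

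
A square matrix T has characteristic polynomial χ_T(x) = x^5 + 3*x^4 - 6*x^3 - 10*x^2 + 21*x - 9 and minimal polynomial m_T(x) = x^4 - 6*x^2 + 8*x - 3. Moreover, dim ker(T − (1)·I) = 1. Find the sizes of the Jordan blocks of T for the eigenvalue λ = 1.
Block sizes for λ = 1: [3]

Step 1 — from the characteristic polynomial, algebraic multiplicity of λ = 1 is 3. From dim ker(T − (1)·I) = 1, there are exactly 1 Jordan blocks for λ = 1.
Step 2 — from the minimal polynomial, the factor (x − 1)^3 tells us the largest block for λ = 1 has size 3.
Step 3 — with total size 3, 1 blocks, and largest block 3, the block sizes (in nonincreasing order) are [3].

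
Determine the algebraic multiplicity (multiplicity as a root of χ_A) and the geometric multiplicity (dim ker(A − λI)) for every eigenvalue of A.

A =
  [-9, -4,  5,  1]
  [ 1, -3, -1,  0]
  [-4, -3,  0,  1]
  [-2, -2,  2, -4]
λ = -4: alg = 4, geom = 2

Step 1 — factor the characteristic polynomial to read off the algebraic multiplicities:
  χ_A(x) = (x + 4)^4

Step 2 — compute geometric multiplicities via the rank-nullity identity g(λ) = n − rank(A − λI):
  rank(A − (-4)·I) = 2, so dim ker(A − (-4)·I) = n − 2 = 2

Summary:
  λ = -4: algebraic multiplicity = 4, geometric multiplicity = 2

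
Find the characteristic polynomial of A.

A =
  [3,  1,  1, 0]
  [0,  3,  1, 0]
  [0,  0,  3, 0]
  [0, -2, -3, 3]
x^4 - 12*x^3 + 54*x^2 - 108*x + 81

Expanding det(x·I − A) (e.g. by cofactor expansion or by noting that A is similar to its Jordan form J, which has the same characteristic polynomial as A) gives
  χ_A(x) = x^4 - 12*x^3 + 54*x^2 - 108*x + 81
which factors as (x - 3)^4. The eigenvalues (with algebraic multiplicities) are λ = 3 with multiplicity 4.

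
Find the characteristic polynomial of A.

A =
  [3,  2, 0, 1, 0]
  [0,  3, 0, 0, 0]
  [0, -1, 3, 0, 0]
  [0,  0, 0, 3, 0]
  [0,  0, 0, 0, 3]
x^5 - 15*x^4 + 90*x^3 - 270*x^2 + 405*x - 243

Expanding det(x·I − A) (e.g. by cofactor expansion or by noting that A is similar to its Jordan form J, which has the same characteristic polynomial as A) gives
  χ_A(x) = x^5 - 15*x^4 + 90*x^3 - 270*x^2 + 405*x - 243
which factors as (x - 3)^5. The eigenvalues (with algebraic multiplicities) are λ = 3 with multiplicity 5.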